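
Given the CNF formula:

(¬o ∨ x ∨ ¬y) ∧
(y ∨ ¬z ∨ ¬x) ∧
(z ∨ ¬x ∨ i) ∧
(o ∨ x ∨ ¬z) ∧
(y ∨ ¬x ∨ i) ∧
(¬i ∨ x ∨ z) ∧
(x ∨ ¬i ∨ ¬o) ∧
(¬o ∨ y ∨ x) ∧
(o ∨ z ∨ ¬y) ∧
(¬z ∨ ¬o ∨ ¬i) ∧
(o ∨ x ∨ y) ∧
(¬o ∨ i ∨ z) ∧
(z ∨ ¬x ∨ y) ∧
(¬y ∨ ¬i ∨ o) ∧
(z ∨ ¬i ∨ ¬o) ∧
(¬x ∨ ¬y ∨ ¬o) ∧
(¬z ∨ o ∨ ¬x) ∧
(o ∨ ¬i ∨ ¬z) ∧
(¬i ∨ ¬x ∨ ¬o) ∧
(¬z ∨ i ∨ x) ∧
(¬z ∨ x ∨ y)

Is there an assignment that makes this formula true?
No

No, the formula is not satisfiable.

No assignment of truth values to the variables can make all 21 clauses true simultaneously.

The formula is UNSAT (unsatisfiable).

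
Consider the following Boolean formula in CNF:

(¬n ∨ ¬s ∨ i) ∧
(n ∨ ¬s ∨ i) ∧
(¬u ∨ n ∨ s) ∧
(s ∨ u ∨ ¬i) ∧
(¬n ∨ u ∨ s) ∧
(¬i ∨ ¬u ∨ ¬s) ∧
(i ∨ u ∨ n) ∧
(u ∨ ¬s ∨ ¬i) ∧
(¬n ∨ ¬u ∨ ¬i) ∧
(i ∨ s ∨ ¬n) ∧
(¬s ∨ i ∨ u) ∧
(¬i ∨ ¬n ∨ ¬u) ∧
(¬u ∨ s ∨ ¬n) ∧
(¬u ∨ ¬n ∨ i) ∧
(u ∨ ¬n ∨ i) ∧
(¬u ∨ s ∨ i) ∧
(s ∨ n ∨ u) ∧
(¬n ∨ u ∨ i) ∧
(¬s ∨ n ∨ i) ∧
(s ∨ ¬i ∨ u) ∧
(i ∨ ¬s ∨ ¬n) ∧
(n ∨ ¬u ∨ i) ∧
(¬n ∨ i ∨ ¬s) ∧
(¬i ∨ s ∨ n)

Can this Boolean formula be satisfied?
No

No, the formula is not satisfiable.

No assignment of truth values to the variables can make all 24 clauses true simultaneously.

The formula is UNSAT (unsatisfiable).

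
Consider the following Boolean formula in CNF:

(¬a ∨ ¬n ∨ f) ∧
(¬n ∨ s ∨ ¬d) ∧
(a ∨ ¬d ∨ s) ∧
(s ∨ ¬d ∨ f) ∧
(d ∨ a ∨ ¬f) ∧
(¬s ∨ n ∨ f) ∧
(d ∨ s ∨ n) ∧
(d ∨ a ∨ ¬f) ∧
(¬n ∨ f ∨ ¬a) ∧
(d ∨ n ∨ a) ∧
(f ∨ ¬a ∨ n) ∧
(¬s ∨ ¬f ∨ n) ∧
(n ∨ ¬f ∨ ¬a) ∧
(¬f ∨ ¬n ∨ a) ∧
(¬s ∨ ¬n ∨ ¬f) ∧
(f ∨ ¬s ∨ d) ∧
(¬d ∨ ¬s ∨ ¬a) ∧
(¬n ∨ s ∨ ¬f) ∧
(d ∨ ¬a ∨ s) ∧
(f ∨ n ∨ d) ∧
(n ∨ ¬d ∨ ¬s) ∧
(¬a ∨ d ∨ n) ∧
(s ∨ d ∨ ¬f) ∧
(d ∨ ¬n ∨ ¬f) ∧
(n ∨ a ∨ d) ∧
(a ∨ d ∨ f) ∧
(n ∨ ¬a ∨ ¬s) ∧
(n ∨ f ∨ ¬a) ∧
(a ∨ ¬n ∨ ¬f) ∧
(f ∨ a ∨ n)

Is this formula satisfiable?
Yes

Yes, the formula is satisfiable.

One satisfying assignment is: a=False, s=True, d=True, f=False, n=True

Verification: With this assignment, all 30 clauses evaluate to true.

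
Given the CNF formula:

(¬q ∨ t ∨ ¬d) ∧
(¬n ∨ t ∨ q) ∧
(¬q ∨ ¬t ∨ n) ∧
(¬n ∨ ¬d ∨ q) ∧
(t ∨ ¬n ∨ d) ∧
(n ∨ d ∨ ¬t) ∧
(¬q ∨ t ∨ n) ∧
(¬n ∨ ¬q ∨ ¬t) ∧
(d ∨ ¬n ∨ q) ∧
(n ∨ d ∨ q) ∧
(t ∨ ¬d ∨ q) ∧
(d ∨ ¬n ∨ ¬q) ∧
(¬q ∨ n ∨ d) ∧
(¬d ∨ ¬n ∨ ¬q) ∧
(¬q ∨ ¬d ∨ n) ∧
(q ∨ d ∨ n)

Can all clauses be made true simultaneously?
Yes

Yes, the formula is satisfiable.

One satisfying assignment is: n=False, t=True, q=False, d=True

Verification: With this assignment, all 16 clauses evaluate to true.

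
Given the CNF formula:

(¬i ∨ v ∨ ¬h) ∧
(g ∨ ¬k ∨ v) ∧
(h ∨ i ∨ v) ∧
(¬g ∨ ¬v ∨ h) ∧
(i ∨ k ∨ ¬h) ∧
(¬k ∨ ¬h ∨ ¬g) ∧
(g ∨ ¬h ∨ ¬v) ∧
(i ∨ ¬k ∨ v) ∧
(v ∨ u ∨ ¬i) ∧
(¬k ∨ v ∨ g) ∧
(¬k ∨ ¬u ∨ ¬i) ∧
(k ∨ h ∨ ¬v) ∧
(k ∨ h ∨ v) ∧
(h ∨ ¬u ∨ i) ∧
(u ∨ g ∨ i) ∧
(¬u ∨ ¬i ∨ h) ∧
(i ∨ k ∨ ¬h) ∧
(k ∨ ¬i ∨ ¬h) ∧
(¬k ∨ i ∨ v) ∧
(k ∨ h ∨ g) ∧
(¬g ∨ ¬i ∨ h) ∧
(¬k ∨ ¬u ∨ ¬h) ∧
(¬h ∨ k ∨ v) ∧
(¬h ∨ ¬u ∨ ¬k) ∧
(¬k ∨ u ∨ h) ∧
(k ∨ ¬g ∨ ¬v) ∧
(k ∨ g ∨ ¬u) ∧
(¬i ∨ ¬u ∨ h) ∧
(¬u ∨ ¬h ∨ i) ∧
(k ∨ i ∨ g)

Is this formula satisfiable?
No

No, the formula is not satisfiable.

No assignment of truth values to the variables can make all 30 clauses true simultaneously.

The formula is UNSAT (unsatisfiable).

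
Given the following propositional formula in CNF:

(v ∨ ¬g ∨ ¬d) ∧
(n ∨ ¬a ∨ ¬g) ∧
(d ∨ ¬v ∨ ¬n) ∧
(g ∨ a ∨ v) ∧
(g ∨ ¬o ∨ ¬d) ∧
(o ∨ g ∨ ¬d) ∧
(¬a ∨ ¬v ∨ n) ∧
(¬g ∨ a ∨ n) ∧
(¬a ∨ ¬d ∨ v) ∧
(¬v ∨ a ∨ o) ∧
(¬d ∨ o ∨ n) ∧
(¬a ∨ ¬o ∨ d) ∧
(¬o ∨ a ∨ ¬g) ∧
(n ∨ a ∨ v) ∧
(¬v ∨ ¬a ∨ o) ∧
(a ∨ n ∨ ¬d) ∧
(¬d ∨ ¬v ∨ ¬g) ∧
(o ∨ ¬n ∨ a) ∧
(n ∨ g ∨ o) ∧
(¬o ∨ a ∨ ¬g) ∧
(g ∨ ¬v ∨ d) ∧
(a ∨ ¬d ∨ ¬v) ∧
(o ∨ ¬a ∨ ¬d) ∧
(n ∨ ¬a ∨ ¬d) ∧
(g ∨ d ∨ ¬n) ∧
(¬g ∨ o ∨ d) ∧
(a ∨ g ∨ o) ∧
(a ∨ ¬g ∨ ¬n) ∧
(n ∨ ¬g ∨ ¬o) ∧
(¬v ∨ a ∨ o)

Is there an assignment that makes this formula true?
No

No, the formula is not satisfiable.

No assignment of truth values to the variables can make all 30 clauses true simultaneously.

The formula is UNSAT (unsatisfiable).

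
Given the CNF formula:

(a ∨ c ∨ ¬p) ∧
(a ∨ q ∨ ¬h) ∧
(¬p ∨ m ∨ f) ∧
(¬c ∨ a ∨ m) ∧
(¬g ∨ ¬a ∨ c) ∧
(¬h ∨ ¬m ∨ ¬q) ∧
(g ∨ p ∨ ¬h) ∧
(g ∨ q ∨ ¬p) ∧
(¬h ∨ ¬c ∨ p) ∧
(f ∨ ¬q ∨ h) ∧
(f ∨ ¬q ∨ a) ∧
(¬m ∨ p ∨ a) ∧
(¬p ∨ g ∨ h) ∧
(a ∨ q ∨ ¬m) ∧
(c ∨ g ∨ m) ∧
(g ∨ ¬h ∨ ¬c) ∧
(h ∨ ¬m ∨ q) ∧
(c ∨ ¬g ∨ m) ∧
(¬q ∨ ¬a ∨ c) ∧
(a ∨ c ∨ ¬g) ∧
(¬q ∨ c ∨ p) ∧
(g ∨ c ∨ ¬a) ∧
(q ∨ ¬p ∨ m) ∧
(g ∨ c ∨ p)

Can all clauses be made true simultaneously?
Yes

Yes, the formula is satisfiable.

One satisfying assignment is: g=False, a=True, m=False, q=False, h=False, c=True, p=False, f=False

Verification: With this assignment, all 24 clauses evaluate to true.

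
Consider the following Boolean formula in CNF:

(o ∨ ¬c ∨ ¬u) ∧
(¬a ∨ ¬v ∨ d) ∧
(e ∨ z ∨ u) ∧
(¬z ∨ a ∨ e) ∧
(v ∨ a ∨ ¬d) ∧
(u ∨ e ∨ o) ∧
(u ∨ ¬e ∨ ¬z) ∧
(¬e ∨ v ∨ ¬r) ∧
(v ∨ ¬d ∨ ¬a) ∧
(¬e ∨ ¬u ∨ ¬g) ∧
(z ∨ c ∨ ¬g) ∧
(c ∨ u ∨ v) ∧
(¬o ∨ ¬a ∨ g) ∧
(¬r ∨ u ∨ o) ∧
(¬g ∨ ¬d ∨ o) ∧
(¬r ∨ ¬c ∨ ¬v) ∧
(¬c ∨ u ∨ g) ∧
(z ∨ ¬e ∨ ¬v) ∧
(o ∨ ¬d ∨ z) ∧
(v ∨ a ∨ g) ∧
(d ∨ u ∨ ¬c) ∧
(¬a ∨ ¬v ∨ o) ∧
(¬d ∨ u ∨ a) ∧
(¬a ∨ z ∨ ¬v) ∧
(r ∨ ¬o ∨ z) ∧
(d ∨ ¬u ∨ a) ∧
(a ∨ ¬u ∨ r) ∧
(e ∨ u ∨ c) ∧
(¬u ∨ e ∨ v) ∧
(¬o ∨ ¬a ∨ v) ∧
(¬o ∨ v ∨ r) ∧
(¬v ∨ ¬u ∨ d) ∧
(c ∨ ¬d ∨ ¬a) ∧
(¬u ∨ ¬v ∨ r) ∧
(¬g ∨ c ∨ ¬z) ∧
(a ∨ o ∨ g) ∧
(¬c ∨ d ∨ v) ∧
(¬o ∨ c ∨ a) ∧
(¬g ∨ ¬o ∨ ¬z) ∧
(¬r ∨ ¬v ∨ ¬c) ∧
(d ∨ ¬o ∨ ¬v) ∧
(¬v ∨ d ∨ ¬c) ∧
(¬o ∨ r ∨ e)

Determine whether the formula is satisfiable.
Yes

Yes, the formula is satisfiable.

One satisfying assignment is: r=False, z=False, e=True, c=False, d=False, g=False, u=True, a=True, v=False, o=False

Verification: With this assignment, all 43 clauses evaluate to true.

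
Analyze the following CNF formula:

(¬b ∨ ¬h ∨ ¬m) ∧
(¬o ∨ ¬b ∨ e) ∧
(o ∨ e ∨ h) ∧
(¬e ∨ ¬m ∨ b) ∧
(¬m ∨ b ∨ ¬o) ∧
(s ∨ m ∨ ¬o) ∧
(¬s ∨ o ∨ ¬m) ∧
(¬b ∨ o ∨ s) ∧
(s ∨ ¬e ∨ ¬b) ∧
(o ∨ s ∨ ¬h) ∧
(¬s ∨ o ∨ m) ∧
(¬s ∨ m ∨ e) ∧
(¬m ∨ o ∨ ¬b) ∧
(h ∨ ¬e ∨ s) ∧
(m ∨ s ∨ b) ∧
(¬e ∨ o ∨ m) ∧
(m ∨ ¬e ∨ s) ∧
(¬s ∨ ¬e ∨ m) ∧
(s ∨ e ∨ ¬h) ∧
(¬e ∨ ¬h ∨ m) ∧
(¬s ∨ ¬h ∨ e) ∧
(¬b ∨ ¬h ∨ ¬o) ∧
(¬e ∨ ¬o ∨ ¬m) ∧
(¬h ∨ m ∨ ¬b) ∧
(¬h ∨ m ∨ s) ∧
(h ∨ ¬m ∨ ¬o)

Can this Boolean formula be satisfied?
No

No, the formula is not satisfiable.

No assignment of truth values to the variables can make all 26 clauses true simultaneously.

The formula is UNSAT (unsatisfiable).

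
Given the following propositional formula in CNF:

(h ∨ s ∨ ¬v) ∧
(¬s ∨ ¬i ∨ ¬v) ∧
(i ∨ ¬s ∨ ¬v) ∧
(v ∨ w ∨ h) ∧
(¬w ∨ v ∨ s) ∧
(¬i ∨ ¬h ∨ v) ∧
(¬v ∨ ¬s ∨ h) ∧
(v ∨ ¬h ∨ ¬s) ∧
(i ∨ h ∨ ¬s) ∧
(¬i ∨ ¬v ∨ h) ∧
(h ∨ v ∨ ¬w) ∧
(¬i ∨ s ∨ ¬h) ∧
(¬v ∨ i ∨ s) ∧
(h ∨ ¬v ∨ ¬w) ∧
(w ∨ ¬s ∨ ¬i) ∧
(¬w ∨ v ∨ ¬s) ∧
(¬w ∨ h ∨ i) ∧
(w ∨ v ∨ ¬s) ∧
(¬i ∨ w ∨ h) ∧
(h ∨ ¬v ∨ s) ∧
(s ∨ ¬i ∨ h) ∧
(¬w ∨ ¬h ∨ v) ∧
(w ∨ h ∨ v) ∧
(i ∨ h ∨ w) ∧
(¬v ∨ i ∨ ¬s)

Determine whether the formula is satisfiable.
Yes

Yes, the formula is satisfiable.

One satisfying assignment is: v=False, s=False, h=True, w=False, i=False

Verification: With this assignment, all 25 clauses evaluate to true.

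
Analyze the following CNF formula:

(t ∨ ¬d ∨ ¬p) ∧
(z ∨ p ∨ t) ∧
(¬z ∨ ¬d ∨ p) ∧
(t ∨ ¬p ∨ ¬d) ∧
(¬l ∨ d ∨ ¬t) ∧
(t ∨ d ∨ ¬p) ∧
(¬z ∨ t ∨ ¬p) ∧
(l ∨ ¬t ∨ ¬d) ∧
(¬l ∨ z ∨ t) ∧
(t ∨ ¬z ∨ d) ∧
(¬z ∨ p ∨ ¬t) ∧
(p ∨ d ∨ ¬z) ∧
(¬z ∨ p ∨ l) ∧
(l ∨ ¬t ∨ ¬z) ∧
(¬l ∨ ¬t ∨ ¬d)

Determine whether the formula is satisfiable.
Yes

Yes, the formula is satisfiable.

One satisfying assignment is: d=False, z=False, t=True, l=False, p=False

Verification: With this assignment, all 15 clauses evaluate to true.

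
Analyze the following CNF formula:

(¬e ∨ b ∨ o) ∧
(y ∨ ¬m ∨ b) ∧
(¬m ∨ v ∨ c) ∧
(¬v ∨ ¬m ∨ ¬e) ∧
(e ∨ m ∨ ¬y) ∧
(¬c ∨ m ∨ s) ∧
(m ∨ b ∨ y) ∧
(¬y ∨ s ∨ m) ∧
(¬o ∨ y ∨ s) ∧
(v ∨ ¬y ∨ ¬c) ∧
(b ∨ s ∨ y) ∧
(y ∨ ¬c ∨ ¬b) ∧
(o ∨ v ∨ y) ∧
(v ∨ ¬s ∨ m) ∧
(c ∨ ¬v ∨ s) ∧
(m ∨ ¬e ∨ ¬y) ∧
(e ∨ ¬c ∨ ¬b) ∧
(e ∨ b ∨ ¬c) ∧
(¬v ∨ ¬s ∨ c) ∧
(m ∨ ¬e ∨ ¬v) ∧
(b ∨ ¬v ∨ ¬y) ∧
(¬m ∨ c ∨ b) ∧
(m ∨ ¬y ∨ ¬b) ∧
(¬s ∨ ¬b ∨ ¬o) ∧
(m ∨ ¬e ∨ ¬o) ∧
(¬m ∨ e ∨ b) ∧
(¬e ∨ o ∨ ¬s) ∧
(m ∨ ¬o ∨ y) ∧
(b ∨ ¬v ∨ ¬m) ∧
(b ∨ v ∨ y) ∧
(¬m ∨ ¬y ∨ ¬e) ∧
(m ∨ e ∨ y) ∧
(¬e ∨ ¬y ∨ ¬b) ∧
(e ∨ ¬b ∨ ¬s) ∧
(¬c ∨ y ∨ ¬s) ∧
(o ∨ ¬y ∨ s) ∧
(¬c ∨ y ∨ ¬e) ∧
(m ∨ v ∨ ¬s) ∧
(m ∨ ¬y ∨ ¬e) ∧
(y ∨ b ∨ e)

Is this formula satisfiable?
No

No, the formula is not satisfiable.

No assignment of truth values to the variables can make all 40 clauses true simultaneously.

The formula is UNSAT (unsatisfiable).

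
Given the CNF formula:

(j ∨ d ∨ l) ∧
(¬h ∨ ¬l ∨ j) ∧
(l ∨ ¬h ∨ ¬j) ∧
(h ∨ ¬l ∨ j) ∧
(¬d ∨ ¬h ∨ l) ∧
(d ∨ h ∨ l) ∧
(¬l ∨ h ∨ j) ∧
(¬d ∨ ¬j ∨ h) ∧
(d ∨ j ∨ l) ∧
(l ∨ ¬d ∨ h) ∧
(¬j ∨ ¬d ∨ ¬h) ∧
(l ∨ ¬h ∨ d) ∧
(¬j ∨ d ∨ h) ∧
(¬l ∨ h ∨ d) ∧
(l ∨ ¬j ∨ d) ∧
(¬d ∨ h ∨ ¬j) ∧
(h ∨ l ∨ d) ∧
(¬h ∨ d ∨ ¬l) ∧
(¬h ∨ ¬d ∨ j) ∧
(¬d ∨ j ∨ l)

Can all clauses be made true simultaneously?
No

No, the formula is not satisfiable.

No assignment of truth values to the variables can make all 20 clauses true simultaneously.

The formula is UNSAT (unsatisfiable).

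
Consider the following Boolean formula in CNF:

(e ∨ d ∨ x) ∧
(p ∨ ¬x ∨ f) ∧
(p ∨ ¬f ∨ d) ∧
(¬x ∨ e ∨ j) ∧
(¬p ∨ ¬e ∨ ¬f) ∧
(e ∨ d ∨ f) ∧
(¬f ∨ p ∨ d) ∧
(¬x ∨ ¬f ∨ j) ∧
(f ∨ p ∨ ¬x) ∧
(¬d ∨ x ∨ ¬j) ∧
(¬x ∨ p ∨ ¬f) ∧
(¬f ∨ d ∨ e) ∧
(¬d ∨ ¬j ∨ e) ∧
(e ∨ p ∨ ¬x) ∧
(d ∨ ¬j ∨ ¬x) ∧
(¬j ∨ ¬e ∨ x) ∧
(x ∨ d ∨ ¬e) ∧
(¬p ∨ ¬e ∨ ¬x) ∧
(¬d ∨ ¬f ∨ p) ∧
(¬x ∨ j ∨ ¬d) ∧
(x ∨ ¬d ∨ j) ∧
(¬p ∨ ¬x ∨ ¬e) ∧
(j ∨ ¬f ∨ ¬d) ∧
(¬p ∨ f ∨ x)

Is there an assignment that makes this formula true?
No

No, the formula is not satisfiable.

No assignment of truth values to the variables can make all 24 clauses true simultaneously.

The formula is UNSAT (unsatisfiable).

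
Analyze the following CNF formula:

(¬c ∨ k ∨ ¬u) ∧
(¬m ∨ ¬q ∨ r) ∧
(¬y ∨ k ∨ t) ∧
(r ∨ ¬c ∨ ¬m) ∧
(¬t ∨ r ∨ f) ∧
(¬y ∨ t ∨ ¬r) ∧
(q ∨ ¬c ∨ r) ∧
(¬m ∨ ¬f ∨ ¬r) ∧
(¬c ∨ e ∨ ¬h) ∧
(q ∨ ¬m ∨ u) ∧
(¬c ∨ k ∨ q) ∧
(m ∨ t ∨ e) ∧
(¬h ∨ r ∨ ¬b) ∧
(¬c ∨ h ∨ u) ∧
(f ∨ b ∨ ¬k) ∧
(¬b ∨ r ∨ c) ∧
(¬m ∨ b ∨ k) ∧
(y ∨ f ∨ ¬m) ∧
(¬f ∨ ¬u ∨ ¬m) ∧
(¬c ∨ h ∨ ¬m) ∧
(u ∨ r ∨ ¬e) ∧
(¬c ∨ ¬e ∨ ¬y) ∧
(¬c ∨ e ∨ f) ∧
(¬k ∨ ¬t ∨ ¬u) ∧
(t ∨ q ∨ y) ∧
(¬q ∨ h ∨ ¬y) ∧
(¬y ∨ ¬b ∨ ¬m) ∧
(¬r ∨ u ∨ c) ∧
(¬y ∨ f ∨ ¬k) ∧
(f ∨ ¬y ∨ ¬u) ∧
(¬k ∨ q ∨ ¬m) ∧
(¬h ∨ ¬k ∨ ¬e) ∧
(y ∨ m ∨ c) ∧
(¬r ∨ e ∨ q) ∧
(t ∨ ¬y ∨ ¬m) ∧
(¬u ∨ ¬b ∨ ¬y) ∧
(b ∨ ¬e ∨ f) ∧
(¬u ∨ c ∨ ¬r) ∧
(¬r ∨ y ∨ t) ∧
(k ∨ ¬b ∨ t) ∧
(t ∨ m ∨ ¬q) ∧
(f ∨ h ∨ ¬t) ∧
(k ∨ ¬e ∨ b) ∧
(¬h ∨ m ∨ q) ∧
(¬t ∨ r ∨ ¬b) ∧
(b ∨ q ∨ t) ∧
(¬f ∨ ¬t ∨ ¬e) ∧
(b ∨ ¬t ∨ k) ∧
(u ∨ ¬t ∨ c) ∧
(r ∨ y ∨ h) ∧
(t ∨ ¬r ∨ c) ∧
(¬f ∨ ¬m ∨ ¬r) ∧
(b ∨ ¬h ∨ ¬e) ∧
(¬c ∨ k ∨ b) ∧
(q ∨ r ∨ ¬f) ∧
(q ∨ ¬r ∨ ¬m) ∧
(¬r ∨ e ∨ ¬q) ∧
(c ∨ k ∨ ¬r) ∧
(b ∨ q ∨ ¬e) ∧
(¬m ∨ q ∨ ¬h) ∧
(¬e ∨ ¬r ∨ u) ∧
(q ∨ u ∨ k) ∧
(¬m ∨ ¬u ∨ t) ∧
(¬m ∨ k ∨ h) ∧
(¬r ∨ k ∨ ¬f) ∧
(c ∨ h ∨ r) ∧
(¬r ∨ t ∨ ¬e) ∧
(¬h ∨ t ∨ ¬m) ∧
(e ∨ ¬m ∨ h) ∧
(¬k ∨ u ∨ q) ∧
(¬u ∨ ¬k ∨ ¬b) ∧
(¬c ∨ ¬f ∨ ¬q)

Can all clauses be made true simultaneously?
No

No, the formula is not satisfiable.

No assignment of truth values to the variables can make all 72 clauses true simultaneously.

The formula is UNSAT (unsatisfiable).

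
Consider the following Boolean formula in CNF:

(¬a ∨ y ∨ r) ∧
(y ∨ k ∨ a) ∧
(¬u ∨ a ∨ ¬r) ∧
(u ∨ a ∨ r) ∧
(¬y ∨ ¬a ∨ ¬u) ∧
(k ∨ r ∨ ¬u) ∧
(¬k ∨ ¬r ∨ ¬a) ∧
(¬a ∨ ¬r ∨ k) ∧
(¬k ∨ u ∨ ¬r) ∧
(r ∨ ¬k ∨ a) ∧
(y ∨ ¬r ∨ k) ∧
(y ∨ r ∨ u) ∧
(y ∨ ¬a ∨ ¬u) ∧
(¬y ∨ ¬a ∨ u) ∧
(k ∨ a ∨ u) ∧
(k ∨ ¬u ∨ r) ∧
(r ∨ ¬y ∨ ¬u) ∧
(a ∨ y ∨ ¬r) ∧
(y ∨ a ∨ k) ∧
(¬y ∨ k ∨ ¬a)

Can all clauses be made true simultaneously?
No

No, the formula is not satisfiable.

No assignment of truth values to the variables can make all 20 clauses true simultaneously.

The formula is UNSAT (unsatisfiable).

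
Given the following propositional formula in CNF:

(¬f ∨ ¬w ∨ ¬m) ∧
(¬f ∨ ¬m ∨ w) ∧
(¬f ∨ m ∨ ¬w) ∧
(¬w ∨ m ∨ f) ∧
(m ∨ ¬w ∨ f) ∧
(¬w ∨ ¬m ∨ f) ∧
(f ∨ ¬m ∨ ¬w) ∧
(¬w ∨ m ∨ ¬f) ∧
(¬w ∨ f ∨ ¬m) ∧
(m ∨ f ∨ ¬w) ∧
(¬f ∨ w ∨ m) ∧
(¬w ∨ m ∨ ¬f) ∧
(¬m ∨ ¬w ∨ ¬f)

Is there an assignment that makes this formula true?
Yes

Yes, the formula is satisfiable.

One satisfying assignment is: m=False, f=False, w=False

Verification: With this assignment, all 13 clauses evaluate to true.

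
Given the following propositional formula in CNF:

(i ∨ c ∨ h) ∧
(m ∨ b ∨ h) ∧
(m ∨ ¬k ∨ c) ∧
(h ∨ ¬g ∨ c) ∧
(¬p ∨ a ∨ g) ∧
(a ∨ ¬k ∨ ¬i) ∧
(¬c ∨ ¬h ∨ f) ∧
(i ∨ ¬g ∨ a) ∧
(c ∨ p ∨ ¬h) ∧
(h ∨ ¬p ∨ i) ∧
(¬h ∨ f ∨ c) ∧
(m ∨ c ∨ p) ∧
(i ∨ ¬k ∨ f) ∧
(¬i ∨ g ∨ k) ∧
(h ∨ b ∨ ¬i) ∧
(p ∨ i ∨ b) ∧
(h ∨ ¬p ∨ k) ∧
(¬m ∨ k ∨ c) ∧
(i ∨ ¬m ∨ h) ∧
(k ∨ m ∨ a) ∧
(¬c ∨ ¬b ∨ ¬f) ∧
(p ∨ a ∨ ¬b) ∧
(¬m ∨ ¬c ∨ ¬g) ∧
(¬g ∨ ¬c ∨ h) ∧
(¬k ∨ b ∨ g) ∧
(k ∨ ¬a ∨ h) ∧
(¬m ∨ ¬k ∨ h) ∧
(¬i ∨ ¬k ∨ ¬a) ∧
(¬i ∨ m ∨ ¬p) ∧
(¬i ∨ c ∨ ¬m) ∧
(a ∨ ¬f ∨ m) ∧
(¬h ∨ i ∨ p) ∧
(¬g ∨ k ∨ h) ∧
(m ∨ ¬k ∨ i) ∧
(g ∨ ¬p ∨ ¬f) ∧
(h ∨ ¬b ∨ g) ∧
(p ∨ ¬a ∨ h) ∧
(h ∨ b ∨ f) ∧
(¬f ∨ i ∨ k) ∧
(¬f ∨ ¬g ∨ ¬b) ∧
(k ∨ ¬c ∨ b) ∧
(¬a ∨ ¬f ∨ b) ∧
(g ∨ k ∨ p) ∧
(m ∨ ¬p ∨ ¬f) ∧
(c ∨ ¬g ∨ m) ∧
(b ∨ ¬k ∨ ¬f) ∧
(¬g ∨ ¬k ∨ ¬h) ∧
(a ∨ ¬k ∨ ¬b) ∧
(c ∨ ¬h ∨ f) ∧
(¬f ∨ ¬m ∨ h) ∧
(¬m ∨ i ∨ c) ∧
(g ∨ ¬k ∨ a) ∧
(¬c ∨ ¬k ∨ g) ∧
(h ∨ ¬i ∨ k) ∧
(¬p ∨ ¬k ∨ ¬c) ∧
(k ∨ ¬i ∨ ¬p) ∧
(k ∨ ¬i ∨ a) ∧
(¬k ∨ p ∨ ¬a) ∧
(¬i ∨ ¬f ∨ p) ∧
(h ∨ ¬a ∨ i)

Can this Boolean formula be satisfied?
No

No, the formula is not satisfiable.

No assignment of truth values to the variables can make all 60 clauses true simultaneously.

The formula is UNSAT (unsatisfiable).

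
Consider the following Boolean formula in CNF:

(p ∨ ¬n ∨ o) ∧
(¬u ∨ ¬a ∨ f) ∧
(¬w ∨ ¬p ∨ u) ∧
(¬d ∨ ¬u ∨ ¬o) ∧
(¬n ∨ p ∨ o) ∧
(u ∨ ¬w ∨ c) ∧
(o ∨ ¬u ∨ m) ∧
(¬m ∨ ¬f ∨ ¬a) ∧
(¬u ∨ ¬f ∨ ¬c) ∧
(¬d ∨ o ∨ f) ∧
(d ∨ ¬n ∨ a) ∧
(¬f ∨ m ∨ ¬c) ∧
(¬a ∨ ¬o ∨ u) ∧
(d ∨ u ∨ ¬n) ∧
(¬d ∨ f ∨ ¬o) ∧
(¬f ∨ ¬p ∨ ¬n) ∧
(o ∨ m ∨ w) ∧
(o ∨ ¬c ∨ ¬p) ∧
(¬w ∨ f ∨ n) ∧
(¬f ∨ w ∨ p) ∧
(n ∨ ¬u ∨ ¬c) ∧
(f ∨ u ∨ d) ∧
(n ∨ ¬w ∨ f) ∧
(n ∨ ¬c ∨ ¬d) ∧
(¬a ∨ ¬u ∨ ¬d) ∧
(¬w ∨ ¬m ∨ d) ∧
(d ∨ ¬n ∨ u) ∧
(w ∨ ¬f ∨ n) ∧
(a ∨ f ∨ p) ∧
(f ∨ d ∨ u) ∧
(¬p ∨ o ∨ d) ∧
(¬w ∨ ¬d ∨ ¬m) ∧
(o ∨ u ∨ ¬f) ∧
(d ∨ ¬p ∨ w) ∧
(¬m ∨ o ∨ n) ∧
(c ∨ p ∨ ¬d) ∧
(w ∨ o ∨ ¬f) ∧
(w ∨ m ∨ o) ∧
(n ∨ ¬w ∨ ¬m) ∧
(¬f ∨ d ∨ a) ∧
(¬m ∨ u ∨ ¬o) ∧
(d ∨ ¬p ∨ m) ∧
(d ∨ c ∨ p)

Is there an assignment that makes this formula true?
No

No, the formula is not satisfiable.

No assignment of truth values to the variables can make all 43 clauses true simultaneously.

The formula is UNSAT (unsatisfiable).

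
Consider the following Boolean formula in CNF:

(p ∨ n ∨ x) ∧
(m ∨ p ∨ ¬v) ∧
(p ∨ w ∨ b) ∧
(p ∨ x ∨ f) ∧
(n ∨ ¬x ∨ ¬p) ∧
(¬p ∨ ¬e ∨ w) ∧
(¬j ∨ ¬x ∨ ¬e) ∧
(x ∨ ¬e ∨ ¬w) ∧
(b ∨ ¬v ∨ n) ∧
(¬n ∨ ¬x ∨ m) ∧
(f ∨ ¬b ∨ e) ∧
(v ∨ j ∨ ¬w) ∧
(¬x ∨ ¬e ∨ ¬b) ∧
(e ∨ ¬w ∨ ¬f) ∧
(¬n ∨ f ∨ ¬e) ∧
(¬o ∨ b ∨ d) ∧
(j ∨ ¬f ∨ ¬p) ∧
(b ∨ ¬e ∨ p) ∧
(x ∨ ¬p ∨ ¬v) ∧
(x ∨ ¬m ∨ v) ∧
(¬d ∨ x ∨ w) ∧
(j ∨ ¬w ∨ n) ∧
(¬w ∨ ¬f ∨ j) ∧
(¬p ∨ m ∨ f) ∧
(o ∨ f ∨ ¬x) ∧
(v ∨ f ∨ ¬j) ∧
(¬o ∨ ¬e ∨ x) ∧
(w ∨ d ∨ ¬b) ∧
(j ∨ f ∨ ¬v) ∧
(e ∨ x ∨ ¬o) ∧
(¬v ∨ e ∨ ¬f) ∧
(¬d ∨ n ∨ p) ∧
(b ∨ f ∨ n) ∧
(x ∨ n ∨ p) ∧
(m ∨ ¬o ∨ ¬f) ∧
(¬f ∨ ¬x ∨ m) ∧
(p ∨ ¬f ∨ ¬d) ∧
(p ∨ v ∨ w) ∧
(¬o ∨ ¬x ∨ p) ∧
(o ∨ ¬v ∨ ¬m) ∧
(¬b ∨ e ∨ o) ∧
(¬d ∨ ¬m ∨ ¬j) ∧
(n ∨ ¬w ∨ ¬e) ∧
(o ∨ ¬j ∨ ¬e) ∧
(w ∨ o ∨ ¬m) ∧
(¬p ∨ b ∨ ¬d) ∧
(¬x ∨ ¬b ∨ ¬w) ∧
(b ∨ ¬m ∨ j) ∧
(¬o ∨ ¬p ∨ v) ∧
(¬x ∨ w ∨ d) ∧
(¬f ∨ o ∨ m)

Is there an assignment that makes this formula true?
No

No, the formula is not satisfiable.

No assignment of truth values to the variables can make all 51 clauses true simultaneously.

The formula is UNSAT (unsatisfiable).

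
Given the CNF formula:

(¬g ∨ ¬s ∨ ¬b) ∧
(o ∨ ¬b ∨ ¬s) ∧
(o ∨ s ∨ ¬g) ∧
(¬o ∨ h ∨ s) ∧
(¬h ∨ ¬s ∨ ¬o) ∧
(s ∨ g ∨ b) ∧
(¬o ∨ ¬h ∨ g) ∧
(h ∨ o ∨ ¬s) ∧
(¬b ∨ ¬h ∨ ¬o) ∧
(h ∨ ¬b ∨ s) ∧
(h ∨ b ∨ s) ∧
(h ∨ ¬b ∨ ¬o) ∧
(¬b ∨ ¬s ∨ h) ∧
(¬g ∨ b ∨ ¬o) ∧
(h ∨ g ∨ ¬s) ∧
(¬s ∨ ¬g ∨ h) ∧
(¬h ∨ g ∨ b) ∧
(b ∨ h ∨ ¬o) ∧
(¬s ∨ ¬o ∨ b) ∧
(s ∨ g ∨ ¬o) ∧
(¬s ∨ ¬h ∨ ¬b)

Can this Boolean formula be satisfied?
Yes

Yes, the formula is satisfiable.

One satisfying assignment is: h=True, o=False, b=True, s=False, g=False

Verification: With this assignment, all 21 clauses evaluate to true.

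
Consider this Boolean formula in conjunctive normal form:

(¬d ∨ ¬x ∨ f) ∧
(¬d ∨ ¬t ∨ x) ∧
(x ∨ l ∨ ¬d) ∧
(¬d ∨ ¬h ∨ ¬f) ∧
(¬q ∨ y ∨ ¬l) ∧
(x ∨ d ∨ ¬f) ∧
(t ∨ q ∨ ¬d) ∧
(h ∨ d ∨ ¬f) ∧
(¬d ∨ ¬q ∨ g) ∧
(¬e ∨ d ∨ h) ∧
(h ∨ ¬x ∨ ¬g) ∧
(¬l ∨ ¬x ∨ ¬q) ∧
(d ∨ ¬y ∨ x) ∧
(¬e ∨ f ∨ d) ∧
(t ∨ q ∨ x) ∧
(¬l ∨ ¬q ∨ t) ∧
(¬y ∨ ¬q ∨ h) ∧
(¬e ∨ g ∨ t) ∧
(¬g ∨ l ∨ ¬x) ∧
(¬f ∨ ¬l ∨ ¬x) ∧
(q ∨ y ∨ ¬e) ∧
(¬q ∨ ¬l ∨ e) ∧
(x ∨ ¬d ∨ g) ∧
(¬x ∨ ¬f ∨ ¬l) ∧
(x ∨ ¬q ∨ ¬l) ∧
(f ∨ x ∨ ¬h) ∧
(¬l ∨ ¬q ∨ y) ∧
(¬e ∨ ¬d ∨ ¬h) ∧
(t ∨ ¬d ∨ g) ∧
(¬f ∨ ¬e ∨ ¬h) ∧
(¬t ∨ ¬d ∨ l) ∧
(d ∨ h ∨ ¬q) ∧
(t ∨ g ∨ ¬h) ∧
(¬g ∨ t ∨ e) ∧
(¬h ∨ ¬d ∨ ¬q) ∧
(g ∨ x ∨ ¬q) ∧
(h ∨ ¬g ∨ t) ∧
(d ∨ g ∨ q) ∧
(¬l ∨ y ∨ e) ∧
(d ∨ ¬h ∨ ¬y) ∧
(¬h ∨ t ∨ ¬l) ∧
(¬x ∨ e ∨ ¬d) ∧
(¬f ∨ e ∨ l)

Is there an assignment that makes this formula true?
Yes

Yes, the formula is satisfiable.

One satisfying assignment is: d=False, x=False, f=False, h=False, y=False, t=True, q=False, e=False, l=False, g=True

Verification: With this assignment, all 43 clauses evaluate to true.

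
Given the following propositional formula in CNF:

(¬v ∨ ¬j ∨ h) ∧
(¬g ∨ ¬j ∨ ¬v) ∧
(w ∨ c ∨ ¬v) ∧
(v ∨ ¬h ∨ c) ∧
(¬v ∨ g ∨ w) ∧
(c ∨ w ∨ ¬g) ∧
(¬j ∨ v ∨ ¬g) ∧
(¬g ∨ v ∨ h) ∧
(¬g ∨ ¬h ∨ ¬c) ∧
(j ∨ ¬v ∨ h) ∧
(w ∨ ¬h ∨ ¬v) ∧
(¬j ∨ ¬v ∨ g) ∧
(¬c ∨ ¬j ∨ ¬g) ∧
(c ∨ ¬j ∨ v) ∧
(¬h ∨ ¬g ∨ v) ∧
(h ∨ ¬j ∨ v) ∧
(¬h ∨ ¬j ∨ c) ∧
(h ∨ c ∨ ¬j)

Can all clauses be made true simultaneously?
Yes

Yes, the formula is satisfiable.

One satisfying assignment is: h=False, j=False, v=False, w=False, c=False, g=False

Verification: With this assignment, all 18 clauses evaluate to true.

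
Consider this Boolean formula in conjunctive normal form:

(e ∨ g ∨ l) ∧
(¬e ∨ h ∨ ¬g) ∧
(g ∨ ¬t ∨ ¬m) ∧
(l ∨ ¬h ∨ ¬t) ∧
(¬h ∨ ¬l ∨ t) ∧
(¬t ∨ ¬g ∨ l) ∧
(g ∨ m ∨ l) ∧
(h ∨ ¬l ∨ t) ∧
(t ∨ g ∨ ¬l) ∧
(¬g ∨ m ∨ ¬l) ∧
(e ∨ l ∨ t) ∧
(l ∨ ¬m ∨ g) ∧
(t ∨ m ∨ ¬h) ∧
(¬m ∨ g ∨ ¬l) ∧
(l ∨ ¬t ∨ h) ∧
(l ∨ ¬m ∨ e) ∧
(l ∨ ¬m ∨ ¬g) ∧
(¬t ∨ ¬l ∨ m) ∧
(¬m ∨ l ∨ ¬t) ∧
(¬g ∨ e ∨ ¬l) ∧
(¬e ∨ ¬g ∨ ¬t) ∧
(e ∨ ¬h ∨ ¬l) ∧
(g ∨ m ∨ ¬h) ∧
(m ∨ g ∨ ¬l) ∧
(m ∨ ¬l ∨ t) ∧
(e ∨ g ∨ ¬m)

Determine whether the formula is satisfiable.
No

No, the formula is not satisfiable.

No assignment of truth values to the variables can make all 26 clauses true simultaneously.

The formula is UNSAT (unsatisfiable).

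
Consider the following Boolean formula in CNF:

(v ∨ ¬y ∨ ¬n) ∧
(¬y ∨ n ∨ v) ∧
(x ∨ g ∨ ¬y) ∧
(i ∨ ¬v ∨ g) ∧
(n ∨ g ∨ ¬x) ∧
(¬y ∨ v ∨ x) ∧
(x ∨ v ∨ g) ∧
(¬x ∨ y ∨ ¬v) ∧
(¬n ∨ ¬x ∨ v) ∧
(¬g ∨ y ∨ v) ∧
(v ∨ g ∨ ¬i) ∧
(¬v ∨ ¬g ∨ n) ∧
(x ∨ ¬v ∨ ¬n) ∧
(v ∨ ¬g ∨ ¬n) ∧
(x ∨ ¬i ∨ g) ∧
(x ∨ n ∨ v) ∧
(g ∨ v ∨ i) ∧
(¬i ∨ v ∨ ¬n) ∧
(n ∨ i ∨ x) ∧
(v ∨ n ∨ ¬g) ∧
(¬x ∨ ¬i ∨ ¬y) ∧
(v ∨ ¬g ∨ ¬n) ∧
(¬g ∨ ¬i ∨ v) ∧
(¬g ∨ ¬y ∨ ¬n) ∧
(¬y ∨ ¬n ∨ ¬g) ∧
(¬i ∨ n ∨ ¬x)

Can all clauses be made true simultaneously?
No

No, the formula is not satisfiable.

No assignment of truth values to the variables can make all 26 clauses true simultaneously.

The formula is UNSAT (unsatisfiable).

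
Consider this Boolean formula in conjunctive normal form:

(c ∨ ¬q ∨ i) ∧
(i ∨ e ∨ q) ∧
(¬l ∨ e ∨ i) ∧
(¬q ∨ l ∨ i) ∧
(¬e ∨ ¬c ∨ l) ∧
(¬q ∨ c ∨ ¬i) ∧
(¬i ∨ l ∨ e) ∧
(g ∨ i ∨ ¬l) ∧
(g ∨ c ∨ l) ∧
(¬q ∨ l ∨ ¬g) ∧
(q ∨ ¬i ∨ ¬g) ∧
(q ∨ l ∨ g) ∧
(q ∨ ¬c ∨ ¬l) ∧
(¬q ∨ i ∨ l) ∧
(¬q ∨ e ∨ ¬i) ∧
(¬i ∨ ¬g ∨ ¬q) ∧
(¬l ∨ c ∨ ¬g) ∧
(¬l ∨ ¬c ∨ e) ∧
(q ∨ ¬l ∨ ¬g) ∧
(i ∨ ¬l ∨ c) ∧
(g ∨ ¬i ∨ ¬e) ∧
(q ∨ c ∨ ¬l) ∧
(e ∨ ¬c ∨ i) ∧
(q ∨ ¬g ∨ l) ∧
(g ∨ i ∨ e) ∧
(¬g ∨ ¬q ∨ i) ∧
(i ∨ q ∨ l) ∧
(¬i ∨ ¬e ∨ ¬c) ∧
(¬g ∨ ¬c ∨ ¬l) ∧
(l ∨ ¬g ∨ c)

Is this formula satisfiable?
No

No, the formula is not satisfiable.

No assignment of truth values to the variables can make all 30 clauses true simultaneously.

The formula is UNSAT (unsatisfiable).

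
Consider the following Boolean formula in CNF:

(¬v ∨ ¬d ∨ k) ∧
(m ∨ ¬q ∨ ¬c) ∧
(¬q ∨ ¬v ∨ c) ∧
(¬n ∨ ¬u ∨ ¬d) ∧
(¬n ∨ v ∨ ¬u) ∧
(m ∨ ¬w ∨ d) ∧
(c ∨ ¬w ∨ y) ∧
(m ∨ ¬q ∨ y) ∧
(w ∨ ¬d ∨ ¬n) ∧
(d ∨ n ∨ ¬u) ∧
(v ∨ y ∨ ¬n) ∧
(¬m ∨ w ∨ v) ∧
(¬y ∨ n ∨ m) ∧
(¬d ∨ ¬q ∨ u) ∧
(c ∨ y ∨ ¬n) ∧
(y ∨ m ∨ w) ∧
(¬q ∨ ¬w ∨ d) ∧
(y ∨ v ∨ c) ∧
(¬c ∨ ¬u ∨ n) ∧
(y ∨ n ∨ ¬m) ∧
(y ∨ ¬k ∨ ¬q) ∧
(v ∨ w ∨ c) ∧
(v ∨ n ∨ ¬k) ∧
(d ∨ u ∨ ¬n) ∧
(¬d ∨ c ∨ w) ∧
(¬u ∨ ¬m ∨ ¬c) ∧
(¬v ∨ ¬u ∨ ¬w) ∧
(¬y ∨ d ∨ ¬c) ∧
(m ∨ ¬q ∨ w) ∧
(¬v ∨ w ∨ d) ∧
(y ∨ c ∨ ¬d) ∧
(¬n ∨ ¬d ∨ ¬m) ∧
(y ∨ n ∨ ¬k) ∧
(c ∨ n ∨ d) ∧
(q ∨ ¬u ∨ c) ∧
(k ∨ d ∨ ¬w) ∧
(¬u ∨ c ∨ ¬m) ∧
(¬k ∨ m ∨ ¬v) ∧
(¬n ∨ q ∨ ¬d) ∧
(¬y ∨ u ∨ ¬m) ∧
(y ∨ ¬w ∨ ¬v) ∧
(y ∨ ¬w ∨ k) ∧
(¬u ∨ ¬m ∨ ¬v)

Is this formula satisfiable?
No

No, the formula is not satisfiable.

No assignment of truth values to the variables can make all 43 clauses true simultaneously.

The formula is UNSAT (unsatisfiable).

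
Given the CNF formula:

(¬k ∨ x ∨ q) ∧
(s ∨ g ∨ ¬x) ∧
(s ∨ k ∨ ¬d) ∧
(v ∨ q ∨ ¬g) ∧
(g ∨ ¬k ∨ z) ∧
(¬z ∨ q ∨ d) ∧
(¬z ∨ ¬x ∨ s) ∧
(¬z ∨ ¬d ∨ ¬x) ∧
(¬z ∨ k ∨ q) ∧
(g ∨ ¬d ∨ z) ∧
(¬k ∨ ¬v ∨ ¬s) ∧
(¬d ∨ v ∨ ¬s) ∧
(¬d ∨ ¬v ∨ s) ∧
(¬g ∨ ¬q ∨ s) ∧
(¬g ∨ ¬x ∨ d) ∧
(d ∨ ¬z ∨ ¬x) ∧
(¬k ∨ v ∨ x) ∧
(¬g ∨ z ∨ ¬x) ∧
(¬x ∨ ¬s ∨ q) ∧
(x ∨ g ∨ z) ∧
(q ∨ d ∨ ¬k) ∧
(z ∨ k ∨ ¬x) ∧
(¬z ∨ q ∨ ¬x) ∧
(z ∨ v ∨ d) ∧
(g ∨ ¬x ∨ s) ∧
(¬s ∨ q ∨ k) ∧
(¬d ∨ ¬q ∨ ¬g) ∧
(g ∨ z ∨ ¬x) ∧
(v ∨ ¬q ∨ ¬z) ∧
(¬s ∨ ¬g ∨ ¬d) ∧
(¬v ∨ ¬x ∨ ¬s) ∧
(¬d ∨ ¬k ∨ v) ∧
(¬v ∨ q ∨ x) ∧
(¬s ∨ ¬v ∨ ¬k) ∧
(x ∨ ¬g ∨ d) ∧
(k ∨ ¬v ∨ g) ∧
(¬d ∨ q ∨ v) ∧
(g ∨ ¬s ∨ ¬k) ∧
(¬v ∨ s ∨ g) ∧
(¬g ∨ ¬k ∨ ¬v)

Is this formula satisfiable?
No

No, the formula is not satisfiable.

No assignment of truth values to the variables can make all 40 clauses true simultaneously.

The formula is UNSAT (unsatisfiable).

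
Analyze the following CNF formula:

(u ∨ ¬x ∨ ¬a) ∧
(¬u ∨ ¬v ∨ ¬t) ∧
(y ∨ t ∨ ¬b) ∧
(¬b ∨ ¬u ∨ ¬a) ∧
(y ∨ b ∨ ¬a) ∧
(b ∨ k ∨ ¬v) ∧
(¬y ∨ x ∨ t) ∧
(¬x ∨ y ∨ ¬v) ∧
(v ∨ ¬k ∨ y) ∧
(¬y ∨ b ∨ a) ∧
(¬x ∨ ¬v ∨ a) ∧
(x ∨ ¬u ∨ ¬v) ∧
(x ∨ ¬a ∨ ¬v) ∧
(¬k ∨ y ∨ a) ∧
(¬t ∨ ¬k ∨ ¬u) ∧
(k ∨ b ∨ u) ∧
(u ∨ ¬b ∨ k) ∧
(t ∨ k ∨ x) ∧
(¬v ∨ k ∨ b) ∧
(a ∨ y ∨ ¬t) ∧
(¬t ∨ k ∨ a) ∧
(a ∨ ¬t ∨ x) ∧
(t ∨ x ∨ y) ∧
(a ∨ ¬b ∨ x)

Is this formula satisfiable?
Yes

Yes, the formula is satisfiable.

One satisfying assignment is: b=False, t=False, u=True, x=True, y=False, a=False, k=False, v=False

Verification: With this assignment, all 24 clauses evaluate to true.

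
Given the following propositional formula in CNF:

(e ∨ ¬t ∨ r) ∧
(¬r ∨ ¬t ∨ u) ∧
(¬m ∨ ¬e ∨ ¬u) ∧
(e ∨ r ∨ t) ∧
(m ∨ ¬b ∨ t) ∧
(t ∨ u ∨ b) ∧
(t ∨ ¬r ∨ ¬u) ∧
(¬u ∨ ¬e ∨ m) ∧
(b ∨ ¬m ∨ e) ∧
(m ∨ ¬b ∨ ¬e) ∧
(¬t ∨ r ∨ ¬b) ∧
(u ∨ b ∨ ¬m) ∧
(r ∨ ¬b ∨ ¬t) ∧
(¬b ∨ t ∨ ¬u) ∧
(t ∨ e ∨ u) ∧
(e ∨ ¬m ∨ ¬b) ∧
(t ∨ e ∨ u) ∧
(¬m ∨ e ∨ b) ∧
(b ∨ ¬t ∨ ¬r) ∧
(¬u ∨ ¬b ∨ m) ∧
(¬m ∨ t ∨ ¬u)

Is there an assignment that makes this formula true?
Yes

Yes, the formula is satisfiable.

One satisfying assignment is: u=False, r=False, m=False, b=False, t=True, e=True

Verification: With this assignment, all 21 clauses evaluate to true.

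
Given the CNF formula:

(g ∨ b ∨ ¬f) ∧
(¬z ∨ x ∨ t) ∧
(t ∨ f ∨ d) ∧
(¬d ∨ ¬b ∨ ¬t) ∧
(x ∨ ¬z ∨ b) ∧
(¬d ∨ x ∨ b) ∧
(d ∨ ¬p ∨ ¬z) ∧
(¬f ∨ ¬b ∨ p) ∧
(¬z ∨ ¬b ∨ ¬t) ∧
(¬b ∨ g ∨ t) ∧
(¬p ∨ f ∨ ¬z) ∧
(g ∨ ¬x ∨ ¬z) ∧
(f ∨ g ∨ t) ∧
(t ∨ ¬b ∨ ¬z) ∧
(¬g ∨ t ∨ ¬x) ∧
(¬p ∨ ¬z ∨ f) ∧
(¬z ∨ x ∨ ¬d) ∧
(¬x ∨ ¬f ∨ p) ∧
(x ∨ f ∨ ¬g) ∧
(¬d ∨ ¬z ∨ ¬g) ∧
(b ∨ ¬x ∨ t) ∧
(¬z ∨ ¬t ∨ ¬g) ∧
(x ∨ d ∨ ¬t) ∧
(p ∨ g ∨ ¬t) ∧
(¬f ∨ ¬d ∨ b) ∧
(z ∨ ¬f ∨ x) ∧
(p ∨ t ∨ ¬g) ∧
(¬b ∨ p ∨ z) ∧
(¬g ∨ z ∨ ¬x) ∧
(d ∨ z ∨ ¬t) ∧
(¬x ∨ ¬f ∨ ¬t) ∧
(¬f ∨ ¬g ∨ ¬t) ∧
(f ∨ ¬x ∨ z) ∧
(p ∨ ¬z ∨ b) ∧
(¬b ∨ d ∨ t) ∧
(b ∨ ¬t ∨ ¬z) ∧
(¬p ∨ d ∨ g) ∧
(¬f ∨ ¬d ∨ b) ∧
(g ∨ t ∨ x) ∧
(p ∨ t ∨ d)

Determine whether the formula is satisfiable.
No

No, the formula is not satisfiable.

No assignment of truth values to the variables can make all 40 clauses true simultaneously.

The formula is UNSAT (unsatisfiable).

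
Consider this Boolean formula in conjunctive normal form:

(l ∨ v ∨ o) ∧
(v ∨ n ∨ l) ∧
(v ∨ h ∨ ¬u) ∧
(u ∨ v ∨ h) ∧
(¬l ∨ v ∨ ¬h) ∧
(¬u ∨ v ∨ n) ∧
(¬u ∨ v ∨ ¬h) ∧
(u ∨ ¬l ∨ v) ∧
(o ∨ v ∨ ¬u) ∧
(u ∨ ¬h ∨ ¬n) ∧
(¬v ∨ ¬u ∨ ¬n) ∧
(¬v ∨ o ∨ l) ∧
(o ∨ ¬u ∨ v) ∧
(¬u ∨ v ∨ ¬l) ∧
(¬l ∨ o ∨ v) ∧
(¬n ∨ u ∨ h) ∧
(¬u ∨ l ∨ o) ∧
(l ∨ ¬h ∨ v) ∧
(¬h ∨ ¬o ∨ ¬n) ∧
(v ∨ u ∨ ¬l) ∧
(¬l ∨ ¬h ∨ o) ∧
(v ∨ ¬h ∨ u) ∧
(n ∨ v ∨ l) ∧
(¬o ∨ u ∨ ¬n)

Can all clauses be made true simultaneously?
Yes

Yes, the formula is satisfiable.

One satisfying assignment is: o=False, h=False, u=False, n=False, v=True, l=True

Verification: With this assignment, all 24 clauses evaluate to true.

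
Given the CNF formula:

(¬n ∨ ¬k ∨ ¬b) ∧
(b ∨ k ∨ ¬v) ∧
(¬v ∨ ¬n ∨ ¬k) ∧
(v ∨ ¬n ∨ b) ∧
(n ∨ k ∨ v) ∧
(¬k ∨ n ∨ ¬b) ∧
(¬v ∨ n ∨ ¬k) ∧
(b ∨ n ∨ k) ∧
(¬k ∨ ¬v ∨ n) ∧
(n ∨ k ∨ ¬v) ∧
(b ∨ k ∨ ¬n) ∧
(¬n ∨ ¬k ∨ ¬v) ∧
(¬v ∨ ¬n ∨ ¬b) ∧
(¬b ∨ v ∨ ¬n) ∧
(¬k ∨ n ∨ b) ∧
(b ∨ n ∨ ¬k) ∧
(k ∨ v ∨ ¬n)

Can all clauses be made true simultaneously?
No

No, the formula is not satisfiable.

No assignment of truth values to the variables can make all 17 clauses true simultaneously.

The formula is UNSAT (unsatisfiable).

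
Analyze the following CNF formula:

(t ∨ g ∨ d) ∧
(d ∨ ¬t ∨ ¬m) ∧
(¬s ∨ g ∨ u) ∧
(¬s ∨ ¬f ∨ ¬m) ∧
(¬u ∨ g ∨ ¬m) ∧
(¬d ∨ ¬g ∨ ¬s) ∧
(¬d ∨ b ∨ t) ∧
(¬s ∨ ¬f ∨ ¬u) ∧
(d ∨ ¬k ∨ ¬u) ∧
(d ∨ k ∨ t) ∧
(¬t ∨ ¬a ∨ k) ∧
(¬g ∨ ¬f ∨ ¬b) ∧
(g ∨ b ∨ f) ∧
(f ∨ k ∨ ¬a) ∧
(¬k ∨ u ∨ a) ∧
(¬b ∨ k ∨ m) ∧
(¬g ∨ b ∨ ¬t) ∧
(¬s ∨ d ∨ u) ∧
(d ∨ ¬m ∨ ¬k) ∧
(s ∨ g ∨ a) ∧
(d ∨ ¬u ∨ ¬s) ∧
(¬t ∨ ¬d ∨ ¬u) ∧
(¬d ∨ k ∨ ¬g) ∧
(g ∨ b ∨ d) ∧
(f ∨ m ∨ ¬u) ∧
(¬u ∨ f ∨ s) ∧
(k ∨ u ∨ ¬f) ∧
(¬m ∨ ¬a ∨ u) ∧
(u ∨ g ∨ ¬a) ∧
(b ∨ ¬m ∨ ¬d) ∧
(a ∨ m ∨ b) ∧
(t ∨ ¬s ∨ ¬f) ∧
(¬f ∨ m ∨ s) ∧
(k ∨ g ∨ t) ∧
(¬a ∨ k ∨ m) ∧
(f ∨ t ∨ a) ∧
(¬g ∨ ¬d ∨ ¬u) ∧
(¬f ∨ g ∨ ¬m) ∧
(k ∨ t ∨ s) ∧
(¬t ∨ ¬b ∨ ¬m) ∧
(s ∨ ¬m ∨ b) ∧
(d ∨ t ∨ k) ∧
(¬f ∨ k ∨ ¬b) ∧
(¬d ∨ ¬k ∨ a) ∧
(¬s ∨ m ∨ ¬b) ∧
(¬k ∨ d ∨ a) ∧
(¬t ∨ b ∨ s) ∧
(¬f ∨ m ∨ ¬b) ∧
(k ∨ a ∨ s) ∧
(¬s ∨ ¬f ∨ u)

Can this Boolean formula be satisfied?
Yes

Yes, the formula is satisfiable.

One satisfying assignment is: m=False, s=False, t=False, k=True, d=False, u=False, a=True, b=False, g=True, f=False

Verification: With this assignment, all 50 clauses evaluate to true.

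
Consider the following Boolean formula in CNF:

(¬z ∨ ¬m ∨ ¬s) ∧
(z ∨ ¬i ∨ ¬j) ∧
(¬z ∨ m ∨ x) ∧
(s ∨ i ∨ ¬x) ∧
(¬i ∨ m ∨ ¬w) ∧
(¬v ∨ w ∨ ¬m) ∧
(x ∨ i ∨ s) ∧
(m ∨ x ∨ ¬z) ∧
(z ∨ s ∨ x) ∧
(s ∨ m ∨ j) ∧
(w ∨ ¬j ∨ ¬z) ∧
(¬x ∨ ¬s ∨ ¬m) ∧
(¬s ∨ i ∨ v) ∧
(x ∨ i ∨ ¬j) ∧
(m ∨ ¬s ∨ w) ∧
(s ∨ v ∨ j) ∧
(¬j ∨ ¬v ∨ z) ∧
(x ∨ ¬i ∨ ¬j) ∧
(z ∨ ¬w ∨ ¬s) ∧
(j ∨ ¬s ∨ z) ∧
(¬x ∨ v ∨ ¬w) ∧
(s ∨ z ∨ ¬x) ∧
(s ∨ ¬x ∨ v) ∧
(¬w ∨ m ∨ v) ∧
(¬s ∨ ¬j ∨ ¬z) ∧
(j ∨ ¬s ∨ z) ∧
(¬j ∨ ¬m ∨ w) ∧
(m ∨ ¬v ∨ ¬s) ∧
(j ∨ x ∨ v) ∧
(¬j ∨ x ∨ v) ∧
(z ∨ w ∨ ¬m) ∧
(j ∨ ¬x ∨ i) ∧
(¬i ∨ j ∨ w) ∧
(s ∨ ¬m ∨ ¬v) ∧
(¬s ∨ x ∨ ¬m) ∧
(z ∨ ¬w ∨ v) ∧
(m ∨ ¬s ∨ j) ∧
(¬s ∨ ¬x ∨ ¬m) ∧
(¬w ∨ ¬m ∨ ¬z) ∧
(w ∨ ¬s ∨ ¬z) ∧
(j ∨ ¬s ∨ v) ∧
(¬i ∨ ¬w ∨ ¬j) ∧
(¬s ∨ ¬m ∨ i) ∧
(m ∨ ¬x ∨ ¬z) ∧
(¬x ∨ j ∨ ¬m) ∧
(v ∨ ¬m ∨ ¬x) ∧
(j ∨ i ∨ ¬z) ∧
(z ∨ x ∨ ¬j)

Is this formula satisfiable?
No

No, the formula is not satisfiable.

No assignment of truth values to the variables can make all 48 clauses true simultaneously.

The formula is UNSAT (unsatisfiable).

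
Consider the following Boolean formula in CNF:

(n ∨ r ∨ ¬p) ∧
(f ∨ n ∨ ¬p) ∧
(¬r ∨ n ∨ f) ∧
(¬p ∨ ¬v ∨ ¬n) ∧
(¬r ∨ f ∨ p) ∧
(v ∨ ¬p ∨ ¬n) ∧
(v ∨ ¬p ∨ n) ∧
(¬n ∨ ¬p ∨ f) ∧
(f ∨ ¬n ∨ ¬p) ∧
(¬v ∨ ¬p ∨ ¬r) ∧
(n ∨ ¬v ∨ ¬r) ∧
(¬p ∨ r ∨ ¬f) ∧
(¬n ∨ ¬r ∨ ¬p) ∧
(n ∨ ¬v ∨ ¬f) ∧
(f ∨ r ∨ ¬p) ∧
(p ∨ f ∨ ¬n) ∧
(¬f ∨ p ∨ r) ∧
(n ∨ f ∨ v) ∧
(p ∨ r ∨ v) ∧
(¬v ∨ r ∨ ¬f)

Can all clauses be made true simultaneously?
Yes

Yes, the formula is satisfiable.

One satisfying assignment is: r=True, f=True, n=False, v=False, p=False

Verification: With this assignment, all 20 clauses evaluate to true.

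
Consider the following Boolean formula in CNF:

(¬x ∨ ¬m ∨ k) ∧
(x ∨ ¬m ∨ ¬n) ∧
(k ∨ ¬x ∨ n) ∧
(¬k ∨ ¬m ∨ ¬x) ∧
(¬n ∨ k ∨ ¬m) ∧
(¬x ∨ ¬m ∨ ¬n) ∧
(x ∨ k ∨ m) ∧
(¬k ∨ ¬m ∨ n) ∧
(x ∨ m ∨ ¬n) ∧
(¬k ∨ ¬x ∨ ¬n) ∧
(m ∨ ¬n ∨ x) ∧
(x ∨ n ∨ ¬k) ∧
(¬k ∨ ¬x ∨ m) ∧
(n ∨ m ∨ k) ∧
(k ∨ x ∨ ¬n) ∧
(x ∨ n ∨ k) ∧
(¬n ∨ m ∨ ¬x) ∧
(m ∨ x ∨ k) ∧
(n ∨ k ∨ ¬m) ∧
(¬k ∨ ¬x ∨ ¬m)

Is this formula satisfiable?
No

No, the formula is not satisfiable.

No assignment of truth values to the variables can make all 20 clauses true simultaneously.

The formula is UNSAT (unsatisfiable).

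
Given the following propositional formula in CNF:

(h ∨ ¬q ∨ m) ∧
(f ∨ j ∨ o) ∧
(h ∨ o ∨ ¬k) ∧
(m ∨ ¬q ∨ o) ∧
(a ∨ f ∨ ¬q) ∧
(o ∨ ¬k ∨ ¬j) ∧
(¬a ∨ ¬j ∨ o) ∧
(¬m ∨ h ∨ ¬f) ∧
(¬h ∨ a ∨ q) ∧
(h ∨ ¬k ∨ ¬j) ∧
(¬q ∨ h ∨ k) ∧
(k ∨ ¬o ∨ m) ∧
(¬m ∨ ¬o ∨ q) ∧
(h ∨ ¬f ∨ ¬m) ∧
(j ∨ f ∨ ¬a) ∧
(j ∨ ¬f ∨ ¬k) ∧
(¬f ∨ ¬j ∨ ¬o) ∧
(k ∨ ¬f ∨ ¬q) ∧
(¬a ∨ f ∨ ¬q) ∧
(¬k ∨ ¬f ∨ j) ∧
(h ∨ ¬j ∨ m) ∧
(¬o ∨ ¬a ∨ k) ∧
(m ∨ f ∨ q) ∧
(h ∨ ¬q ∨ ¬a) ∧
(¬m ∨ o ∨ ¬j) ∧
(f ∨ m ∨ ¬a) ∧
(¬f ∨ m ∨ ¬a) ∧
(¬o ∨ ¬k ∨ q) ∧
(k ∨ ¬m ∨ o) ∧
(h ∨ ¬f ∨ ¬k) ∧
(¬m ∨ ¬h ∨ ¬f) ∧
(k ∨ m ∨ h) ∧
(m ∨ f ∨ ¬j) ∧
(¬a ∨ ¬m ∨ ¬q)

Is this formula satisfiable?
No

No, the formula is not satisfiable.

No assignment of truth values to the variables can make all 34 clauses true simultaneously.

The formula is UNSAT (unsatisfiable).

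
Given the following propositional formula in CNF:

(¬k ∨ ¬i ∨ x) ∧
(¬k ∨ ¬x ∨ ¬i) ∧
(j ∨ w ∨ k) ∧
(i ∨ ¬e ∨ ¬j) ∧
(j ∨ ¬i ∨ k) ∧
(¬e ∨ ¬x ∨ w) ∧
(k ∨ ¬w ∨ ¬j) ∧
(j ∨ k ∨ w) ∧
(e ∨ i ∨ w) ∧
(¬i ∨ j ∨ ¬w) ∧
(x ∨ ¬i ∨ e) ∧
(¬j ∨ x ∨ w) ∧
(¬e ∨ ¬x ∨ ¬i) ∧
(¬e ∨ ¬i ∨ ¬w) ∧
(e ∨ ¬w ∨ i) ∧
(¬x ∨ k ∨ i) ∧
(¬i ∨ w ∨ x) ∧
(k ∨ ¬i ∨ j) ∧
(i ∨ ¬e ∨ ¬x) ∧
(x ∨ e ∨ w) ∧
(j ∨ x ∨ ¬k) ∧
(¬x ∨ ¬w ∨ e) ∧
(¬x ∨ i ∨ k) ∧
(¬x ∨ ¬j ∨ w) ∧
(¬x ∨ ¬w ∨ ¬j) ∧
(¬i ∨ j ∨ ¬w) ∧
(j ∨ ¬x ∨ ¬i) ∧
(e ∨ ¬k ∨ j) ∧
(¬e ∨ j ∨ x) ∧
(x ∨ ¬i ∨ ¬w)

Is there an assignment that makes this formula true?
No

No, the formula is not satisfiable.

No assignment of truth values to the variables can make all 30 clauses true simultaneously.

The formula is UNSAT (unsatisfiable).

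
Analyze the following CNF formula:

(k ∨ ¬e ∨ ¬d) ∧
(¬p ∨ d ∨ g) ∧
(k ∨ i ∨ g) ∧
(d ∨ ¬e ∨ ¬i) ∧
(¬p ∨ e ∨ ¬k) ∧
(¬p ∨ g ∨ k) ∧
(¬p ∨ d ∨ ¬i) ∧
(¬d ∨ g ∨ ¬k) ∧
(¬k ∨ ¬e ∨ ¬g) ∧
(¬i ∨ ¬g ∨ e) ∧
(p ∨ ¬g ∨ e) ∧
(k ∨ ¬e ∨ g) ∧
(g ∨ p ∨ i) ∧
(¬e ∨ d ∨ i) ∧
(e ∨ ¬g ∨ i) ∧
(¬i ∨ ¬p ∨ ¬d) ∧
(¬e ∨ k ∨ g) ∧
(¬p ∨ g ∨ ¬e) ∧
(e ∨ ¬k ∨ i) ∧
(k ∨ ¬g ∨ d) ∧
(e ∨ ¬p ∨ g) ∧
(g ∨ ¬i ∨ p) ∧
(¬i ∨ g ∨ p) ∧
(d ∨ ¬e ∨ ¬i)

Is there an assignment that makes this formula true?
No

No, the formula is not satisfiable.

No assignment of truth values to the variables can make all 24 clauses true simultaneously.

The formula is UNSAT (unsatisfiable).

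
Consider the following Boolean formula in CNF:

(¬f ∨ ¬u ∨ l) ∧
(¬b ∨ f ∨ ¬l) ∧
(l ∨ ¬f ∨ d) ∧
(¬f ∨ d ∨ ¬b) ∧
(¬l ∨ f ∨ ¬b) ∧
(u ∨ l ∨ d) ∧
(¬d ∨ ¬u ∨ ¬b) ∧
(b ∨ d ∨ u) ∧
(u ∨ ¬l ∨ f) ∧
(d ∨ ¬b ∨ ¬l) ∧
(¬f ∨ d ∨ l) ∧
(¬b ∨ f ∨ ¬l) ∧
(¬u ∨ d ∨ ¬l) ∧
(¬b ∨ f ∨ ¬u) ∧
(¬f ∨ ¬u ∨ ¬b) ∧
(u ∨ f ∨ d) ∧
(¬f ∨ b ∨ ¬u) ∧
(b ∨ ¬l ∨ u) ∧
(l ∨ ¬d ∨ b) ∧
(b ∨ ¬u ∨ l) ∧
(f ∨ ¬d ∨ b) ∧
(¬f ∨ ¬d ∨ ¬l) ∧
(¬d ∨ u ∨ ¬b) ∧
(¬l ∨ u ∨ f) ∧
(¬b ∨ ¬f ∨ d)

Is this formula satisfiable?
No

No, the formula is not satisfiable.

No assignment of truth values to the variables can make all 25 clauses true simultaneously.

The formula is UNSAT (unsatisfiable).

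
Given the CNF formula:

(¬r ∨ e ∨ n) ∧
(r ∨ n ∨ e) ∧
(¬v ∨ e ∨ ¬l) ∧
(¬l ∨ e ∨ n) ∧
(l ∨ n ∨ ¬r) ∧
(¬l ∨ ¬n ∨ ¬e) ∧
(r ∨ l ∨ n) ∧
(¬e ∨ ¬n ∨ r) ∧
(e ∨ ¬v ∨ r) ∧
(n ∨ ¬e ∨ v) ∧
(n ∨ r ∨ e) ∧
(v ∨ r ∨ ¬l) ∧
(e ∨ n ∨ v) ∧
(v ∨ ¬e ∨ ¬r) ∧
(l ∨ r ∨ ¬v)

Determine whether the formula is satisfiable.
Yes

Yes, the formula is satisfiable.

One satisfying assignment is: e=True, n=False, r=False, l=True, v=True

Verification: With this assignment, all 15 clauses evaluate to true.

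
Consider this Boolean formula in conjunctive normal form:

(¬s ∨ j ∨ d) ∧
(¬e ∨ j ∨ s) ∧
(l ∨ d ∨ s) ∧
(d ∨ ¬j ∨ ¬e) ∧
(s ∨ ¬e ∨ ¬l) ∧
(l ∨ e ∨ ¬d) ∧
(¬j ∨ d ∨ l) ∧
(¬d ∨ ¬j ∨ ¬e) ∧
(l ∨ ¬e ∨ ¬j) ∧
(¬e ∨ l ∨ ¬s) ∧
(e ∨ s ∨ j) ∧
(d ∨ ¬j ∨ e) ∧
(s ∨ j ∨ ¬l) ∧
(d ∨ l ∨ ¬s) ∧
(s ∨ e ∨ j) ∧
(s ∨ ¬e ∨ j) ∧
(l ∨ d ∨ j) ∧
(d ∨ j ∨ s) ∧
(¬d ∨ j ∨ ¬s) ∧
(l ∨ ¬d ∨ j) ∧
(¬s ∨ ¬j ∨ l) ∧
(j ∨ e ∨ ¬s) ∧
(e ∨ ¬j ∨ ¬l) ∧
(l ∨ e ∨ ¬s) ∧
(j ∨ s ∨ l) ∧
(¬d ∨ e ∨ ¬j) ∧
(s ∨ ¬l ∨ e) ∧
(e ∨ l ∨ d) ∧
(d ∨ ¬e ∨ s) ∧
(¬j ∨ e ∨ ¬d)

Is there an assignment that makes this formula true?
No

No, the formula is not satisfiable.

No assignment of truth values to the variables can make all 30 clauses true simultaneously.

The formula is UNSAT (unsatisfiable).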